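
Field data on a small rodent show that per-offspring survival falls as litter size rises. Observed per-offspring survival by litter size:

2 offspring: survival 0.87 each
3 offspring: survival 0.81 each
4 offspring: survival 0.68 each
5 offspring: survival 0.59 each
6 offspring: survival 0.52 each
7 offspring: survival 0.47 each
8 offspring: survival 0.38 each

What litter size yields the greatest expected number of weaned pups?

7

Expected weaned pups = c × s(c):
  c=2: 2 × 0.87 = 1.740
  c=3: 3 × 0.81 = 2.430
  c=4: 4 × 0.68 = 2.720
  c=5: 5 × 0.59 = 2.950
  c=6: 6 × 0.52 = 3.120
  c=7: 7 × 0.47 = 3.290
  c=8: 8 × 0.38 = 3.040
Maximum at c = 7 (3.290 weaned pups).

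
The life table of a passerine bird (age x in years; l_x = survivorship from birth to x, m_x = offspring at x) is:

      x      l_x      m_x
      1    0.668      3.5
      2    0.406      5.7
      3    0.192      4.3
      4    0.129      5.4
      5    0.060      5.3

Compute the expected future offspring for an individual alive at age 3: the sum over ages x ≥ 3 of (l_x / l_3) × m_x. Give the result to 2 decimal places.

l_3 = 0.192. Conditional survival from age 3 to x is l_x / l_3.
  x=3: (0.192/0.192) × 4.3 = 4.3000
  x=4: (0.129/0.192) × 5.4 = 3.6281
  x=5: (0.060/0.192) × 5.3 = 1.6562
Sum = 4.3000 + 3.6281 + 1.6562 = 9.5844

9.58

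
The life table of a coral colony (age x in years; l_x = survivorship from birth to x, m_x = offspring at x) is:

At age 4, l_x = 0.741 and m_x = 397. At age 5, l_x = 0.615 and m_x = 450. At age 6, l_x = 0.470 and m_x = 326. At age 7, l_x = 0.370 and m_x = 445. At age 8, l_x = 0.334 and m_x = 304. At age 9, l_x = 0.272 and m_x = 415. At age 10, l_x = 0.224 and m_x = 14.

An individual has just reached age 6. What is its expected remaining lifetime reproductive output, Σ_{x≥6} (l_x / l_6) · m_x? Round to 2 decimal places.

1139.20

l_6 = 0.470. Conditional survival from age 6 to x is l_x / l_6.
  x=6: (0.470/0.470) × 326 = 326.0000
  x=7: (0.370/0.470) × 445 = 350.3191
  x=8: (0.334/0.470) × 304 = 216.0340
  x=9: (0.272/0.470) × 415 = 240.1702
  x=10: (0.224/0.470) × 14 = 6.6723
Sum = 326.0000 + 350.3191 + 216.0340 + 240.1702 + 6.6723 = 1139.1957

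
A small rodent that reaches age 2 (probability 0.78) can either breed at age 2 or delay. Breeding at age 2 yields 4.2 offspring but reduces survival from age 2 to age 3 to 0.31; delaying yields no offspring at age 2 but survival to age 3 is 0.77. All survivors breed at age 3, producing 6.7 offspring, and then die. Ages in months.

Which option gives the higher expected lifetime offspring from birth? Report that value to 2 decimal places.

4.90

breed at age 2: R₀ = 0.78 × (4.2 + 0.31 × 6.7) = 0.78 × 6.2770 = 4.8961
delay to age 3: R₀ = 0.78 × (0.77 × 6.7) = 0.78 × 5.1590 = 4.0240
Higher: breed at age 2 (4.8961).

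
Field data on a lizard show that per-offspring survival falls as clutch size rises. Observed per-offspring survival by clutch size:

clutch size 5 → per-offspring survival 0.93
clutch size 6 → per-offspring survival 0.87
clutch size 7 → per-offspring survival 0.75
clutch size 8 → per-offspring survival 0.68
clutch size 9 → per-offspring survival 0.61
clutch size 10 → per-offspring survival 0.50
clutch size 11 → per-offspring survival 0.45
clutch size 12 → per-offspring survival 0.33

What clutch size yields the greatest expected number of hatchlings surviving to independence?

9

Expected hatchlings surviving to independence = c × s(c):
  c=5: 5 × 0.93 = 4.650
  c=6: 6 × 0.87 = 5.220
  c=7: 7 × 0.75 = 5.250
  c=8: 8 × 0.68 = 5.440
  c=9: 9 × 0.61 = 5.490
  c=10: 10 × 0.50 = 5.000
  c=11: 11 × 0.45 = 4.950
  c=12: 12 × 0.33 = 3.960
Maximum at c = 9 (5.490 hatchlings surviving to independence).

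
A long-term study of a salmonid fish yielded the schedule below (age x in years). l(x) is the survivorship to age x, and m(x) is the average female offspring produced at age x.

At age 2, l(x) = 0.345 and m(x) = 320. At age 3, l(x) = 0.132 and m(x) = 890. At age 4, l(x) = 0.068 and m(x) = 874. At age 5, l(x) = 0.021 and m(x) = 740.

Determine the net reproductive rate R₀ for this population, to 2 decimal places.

302.85

R₀ = Σ l(x) m(x):
  age 2: 0.345 × 320 = 110.4000
  age 3: 0.132 × 890 = 117.4800
  age 4: 0.068 × 874 = 59.4320
  age 5: 0.021 × 740 = 15.5400
R₀ = 110.4000 + 117.4800 + 59.4320 + 15.5400 = 302.8520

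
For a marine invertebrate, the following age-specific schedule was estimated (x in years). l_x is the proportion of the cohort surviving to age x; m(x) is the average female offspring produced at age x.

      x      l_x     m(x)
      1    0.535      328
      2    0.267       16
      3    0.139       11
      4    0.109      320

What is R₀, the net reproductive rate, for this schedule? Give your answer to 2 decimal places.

216.16

R₀ = Σ l_x m(x):
  age 1: 0.535 × 328 = 175.4800
  age 2: 0.267 × 16 = 4.2720
  age 3: 0.139 × 11 = 1.5290
  age 4: 0.109 × 320 = 34.8800
R₀ = 175.4800 + 4.2720 + 1.5290 + 34.8800 = 216.1610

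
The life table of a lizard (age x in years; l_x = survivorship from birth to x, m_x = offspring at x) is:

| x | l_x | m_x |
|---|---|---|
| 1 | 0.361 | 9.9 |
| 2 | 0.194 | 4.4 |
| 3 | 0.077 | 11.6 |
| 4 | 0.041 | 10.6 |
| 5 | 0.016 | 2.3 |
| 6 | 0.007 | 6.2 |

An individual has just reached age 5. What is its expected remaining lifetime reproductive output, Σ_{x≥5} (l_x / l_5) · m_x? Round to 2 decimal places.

l_5 = 0.016. Conditional survival from age 5 to x is l_x / l_5.
  x=5: (0.016/0.016) × 2.3 = 2.3000
  x=6: (0.007/0.016) × 6.2 = 2.7125
Sum = 2.3000 + 2.7125 = 5.0125

5.01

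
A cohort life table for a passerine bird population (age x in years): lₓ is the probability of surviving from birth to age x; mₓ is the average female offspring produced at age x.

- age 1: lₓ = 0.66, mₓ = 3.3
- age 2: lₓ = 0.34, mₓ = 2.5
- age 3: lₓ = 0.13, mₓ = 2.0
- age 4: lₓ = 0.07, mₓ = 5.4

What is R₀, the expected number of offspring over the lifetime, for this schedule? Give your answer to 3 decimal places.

R₀ = Σ lₓ mₓ:
  age 1: 0.66 × 3.3 = 2.1780
  age 2: 0.34 × 2.5 = 0.8500
  age 3: 0.13 × 2.0 = 0.2600
  age 4: 0.07 × 5.4 = 0.3780
R₀ = 2.1780 + 0.8500 + 0.2600 + 0.3780 = 3.6660

3.666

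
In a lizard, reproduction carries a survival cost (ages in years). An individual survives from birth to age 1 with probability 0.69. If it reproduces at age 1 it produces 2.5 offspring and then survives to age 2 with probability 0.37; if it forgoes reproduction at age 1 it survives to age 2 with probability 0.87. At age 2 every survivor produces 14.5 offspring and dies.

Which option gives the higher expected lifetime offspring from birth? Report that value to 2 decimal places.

8.70

breed at age 1: R₀ = 0.69 × (2.5 + 0.37 × 14.5) = 0.69 × 7.8650 = 5.4268
delay to age 2: R₀ = 0.69 × (0.87 × 14.5) = 0.69 × 12.6150 = 8.7043
Higher: delay to age 2 (8.7043).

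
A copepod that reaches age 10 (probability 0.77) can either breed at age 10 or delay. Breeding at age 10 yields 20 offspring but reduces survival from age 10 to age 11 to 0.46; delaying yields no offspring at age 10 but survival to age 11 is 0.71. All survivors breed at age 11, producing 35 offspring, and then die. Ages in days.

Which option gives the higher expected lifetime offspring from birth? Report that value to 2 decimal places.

27.80

breed at age 10: R₀ = 0.77 × (20 + 0.46 × 35) = 0.77 × 36.1000 = 27.7970
delay to age 11: R₀ = 0.77 × (0.71 × 35) = 0.77 × 24.8500 = 19.1345
Higher: breed at age 10 (27.7970).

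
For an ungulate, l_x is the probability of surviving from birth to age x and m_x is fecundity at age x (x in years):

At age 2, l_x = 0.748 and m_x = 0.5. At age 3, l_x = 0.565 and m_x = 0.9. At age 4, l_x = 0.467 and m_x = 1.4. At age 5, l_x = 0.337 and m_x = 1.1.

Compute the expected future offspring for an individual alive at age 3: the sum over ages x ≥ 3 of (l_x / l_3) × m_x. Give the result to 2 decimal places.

2.71

l_3 = 0.565. Conditional survival from age 3 to x is l_x / l_3.
  x=3: (0.565/0.565) × 0.9 = 0.9000
  x=4: (0.467/0.565) × 1.4 = 1.1572
  x=5: (0.337/0.565) × 1.1 = 0.6561
Sum = 0.9000 + 1.1572 + 0.6561 = 2.7133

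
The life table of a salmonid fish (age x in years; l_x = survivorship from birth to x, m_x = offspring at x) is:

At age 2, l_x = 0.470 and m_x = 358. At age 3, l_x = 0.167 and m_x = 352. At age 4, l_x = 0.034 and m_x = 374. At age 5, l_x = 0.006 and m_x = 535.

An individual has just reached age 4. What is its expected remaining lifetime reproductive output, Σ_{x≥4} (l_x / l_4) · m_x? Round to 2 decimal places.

468.41

l_4 = 0.034. Conditional survival from age 4 to x is l_x / l_4.
  x=4: (0.034/0.034) × 374 = 374.0000
  x=5: (0.006/0.034) × 535 = 94.4118
Sum = 374.0000 + 94.4118 = 468.4118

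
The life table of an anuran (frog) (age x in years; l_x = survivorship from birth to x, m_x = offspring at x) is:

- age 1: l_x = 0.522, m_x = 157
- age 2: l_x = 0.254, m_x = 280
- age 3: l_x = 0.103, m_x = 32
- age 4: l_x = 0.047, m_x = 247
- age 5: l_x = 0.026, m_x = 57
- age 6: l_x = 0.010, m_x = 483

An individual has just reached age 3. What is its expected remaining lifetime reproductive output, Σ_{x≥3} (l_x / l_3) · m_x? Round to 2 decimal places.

l_3 = 0.103. Conditional survival from age 3 to x is l_x / l_3.
  x=3: (0.103/0.103) × 32 = 32.0000
  x=4: (0.047/0.103) × 247 = 112.7087
  x=5: (0.026/0.103) × 57 = 14.3883
  x=6: (0.010/0.103) × 483 = 46.8932
Sum = 32.0000 + 112.7087 + 14.3883 + 46.8932 = 205.9903

205.99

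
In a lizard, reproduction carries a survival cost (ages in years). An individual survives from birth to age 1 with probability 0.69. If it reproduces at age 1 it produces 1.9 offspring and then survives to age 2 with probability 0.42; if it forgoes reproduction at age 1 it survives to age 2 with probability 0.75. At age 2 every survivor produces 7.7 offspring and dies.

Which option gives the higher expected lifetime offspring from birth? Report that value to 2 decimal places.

breed at age 1: R₀ = 0.69 × (1.9 + 0.42 × 7.7) = 0.69 × 5.1340 = 3.5425
delay to age 2: R₀ = 0.69 × (0.75 × 7.7) = 0.69 × 5.7750 = 3.9848
Higher: delay to age 2 (3.9848).

3.98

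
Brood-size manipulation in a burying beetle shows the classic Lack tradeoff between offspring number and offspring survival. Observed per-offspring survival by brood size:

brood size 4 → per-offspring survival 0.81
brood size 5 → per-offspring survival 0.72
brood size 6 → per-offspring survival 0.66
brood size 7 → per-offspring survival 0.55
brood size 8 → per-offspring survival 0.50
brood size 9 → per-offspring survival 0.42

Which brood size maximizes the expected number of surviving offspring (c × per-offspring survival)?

Expected surviving offspring = c × s(c):
  c=4: 4 × 0.81 = 3.240
  c=5: 5 × 0.72 = 3.600
  c=6: 6 × 0.66 = 3.960
  c=7: 7 × 0.55 = 3.850
  c=8: 8 × 0.50 = 4.000
  c=9: 9 × 0.42 = 3.780
Maximum at c = 8 (4.000 surviving offspring).

8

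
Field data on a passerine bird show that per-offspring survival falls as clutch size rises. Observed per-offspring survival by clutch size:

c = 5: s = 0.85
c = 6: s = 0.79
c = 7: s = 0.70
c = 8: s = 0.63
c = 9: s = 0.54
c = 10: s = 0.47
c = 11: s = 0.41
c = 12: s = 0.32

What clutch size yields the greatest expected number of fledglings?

8

Expected fledglings = c × s(c):
  c=5: 5 × 0.85 = 4.250
  c=6: 6 × 0.79 = 4.740
  c=7: 7 × 0.70 = 4.900
  c=8: 8 × 0.63 = 5.040
  c=9: 9 × 0.54 = 4.860
  c=10: 10 × 0.47 = 4.700
  c=11: 11 × 0.41 = 4.510
  c=12: 12 × 0.32 = 3.840
Maximum at c = 8 (5.040 fledglings).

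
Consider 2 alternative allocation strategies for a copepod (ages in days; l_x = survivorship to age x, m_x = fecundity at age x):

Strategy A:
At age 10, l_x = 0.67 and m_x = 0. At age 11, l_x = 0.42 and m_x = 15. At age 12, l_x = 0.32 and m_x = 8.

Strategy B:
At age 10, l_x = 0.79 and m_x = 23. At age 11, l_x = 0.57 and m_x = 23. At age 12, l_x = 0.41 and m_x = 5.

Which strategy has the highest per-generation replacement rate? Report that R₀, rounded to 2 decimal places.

Strategy A: R₀ = 0.67×0 + 0.42×15 + 0.32×8 = 8.8600
Strategy B: R₀ = 0.79×23 + 0.57×23 + 0.41×5 = 33.3300
Highest R₀: strategy B with 33.3300.

33.33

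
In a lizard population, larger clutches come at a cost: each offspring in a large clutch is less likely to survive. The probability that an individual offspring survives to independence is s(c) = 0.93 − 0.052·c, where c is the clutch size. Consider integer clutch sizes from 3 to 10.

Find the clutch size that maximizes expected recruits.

Expected recruits = c × s(c):
  c=3: 3 × 0.774 = 2.322
  c=4: 4 × 0.722 = 2.888
  c=5: 5 × 0.670 = 3.350
  c=6: 6 × 0.618 = 3.708
  c=7: 7 × 0.566 = 3.962
  c=8: 8 × 0.514 = 4.112
  c=9: 9 × 0.462 = 4.158
  c=10: 10 × 0.410 = 4.100
Maximum at c = 9 (4.158 recruits).

9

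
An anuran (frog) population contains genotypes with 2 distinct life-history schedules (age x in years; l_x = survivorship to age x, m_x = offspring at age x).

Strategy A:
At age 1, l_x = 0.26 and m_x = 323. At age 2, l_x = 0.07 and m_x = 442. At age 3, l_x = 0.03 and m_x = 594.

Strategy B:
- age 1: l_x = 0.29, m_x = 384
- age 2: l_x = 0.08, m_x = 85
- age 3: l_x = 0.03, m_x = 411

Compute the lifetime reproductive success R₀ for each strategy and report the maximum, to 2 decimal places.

Strategy A: R₀ = 0.26×323 + 0.07×442 + 0.03×594 = 132.7400
Strategy B: R₀ = 0.29×384 + 0.08×85 + 0.03×411 = 130.4900
Highest R₀: strategy A with 132.7400.

132.74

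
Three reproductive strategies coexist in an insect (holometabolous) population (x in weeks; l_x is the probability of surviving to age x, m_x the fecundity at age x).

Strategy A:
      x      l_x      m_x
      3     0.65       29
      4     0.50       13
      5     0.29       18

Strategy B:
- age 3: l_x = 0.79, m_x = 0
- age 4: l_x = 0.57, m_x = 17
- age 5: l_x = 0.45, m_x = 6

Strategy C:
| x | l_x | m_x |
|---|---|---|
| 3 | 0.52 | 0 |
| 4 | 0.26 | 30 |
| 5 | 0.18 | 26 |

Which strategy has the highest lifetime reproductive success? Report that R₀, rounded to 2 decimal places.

Strategy A: R₀ = 0.65×29 + 0.50×13 + 0.29×18 = 30.5700
Strategy B: R₀ = 0.79×0 + 0.57×17 + 0.45×6 = 12.3900
Strategy C: R₀ = 0.52×0 + 0.26×30 + 0.18×26 = 12.4800
Highest R₀: strategy A with 30.5700.

30.57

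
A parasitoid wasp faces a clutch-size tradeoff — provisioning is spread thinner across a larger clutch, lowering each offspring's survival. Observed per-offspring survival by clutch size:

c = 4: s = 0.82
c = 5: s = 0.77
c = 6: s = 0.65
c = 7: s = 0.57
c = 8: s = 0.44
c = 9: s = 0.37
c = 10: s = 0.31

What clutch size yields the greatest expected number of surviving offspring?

Expected surviving offspring = c × s(c):
  c=4: 4 × 0.82 = 3.280
  c=5: 5 × 0.77 = 3.850
  c=6: 6 × 0.65 = 3.900
  c=7: 7 × 0.57 = 3.990
  c=8: 8 × 0.44 = 3.520
  c=9: 9 × 0.37 = 3.330
  c=10: 10 × 0.31 = 3.100
Maximum at c = 7 (3.990 surviving offspring).

7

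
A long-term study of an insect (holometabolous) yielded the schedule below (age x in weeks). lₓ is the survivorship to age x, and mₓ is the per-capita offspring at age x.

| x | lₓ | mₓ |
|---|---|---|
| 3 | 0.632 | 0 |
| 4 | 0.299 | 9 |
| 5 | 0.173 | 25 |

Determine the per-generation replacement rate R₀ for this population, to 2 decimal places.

7.02

R₀ = Σ lₓ mₓ:
  age 3: 0.632 × 0 = 0.0000
  age 4: 0.299 × 9 = 2.6910
  age 5: 0.173 × 25 = 4.3250
R₀ = 0.0000 + 2.6910 + 4.3250 = 7.0160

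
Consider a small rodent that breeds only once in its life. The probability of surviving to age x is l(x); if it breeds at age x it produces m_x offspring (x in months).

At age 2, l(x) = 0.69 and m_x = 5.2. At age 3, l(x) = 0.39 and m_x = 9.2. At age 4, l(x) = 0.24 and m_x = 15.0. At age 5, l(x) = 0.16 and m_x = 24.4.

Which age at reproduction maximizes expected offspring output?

Expected offspring if breeding at age x = l(x) × m_x:
  age 2: 0.69 × 5.2 = 3.588
  age 3: 0.39 × 9.2 = 3.588
  age 4: 0.24 × 15.0 = 3.600
  age 5: 0.16 × 24.4 = 3.904
Maximum at age 5 (3.904).

5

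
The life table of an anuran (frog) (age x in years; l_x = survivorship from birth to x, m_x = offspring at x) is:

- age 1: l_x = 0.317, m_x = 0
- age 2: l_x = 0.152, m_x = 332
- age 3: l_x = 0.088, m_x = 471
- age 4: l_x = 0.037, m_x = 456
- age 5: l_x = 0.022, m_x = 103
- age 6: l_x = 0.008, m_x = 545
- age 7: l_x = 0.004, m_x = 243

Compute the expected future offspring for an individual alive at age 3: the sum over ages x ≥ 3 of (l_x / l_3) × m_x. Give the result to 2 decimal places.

l_3 = 0.088. Conditional survival from age 3 to x is l_x / l_3.
  x=3: (0.088/0.088) × 471 = 471.0000
  x=4: (0.037/0.088) × 456 = 191.7273
  x=5: (0.022/0.088) × 103 = 25.7500
  x=6: (0.008/0.088) × 545 = 49.5455
  x=7: (0.004/0.088) × 243 = 11.0455
Sum = 471.0000 + 191.7273 + 25.7500 + 49.5455 + 11.0455 = 749.0682

749.07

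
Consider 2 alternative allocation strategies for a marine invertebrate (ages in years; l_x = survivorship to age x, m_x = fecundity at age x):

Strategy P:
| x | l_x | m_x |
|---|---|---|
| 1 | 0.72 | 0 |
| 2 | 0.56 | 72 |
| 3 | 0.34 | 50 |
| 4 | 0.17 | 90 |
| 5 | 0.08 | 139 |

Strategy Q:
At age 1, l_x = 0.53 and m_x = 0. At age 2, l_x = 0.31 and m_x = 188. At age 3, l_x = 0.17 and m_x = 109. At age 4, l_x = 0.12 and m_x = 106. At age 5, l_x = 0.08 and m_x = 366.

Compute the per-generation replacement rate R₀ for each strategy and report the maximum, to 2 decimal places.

118.81

Strategy P: R₀ = 0.72×0 + 0.56×72 + 0.34×50 + 0.17×90 + 0.08×139 = 83.7400
Strategy Q: R₀ = 0.53×0 + 0.31×188 + 0.17×109 + 0.12×106 + 0.08×366 = 118.8100
Highest R₀: strategy Q with 118.8100.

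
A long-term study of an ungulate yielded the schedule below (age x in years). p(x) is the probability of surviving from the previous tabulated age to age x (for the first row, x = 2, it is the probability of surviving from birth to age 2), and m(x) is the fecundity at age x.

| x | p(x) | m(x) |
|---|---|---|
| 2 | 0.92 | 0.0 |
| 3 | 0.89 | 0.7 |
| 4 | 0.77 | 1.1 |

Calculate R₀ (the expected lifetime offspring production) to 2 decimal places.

1.27

Survivorship from birth: l_x = p_2·p_3·…·p_x.
  l_2 = 0.92000
  l_3 = 0.81880
  l_4 = 0.63048
R₀ = Σ l_x m(x):
  age 2: 0.92000 × 0.0 = 0.0000
  age 3: 0.81880 × 0.7 = 0.5732
  age 4: 0.63048 × 1.1 = 0.6935
R₀ = 0.0000 + 0.5732 + 0.6935 = 1.2667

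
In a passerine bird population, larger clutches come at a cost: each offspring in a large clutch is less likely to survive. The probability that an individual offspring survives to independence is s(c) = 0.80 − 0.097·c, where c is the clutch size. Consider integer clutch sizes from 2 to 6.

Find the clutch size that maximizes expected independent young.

4

Expected independent young = c × s(c):
  c=2: 2 × 0.606 = 1.212
  c=3: 3 × 0.509 = 1.527
  c=4: 4 × 0.412 = 1.648
  c=5: 5 × 0.315 = 1.575
  c=6: 6 × 0.218 = 1.308
Maximum at c = 4 (1.648 independent young).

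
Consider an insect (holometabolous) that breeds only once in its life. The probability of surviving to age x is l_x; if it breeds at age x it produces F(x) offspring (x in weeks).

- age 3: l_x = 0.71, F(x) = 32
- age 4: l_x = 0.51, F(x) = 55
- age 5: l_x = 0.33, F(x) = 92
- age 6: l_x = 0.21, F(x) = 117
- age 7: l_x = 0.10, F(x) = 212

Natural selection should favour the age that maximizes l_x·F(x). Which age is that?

5

Expected offspring if breeding at age x = l_x × F(x):
  age 3: 0.71 × 32 = 22.720
  age 4: 0.51 × 55 = 28.050
  age 5: 0.33 × 92 = 30.360
  age 6: 0.21 × 117 = 24.570
  age 7: 0.10 × 212 = 21.200
Maximum at age 5 (30.360).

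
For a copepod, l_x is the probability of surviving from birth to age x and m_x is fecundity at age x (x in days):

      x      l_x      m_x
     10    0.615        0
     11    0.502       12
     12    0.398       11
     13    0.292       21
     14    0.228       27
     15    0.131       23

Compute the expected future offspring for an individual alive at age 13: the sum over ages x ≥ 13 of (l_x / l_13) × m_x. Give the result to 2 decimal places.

l_13 = 0.292. Conditional survival from age 13 to x is l_x / l_13.
  x=13: (0.292/0.292) × 21 = 21.0000
  x=14: (0.228/0.292) × 27 = 21.0822
  x=15: (0.131/0.292) × 23 = 10.3185
Sum = 21.0000 + 21.0822 + 10.3185 = 52.4007

52.40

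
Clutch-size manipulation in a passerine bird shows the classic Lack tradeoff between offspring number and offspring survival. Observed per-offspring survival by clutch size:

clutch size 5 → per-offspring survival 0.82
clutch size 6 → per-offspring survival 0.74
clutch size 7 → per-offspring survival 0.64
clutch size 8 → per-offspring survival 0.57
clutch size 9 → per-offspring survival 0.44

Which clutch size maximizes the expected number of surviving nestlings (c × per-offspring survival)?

Expected surviving nestlings = c × s(c):
  c=5: 5 × 0.82 = 4.100
  c=6: 6 × 0.74 = 4.440
  c=7: 7 × 0.64 = 4.480
  c=8: 8 × 0.57 = 4.560
  c=9: 9 × 0.44 = 3.960
Maximum at c = 8 (4.560 surviving nestlings).

8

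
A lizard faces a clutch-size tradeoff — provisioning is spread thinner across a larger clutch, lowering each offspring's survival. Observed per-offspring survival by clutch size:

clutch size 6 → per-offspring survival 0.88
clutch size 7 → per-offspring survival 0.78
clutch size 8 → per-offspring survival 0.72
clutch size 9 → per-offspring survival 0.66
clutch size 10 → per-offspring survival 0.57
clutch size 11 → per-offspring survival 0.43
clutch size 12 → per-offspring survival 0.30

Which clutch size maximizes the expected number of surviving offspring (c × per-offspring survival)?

Expected surviving offspring = c × s(c):
  c=6: 6 × 0.88 = 5.280
  c=7: 7 × 0.78 = 5.460
  c=8: 8 × 0.72 = 5.760
  c=9: 9 × 0.66 = 5.940
  c=10: 10 × 0.57 = 5.700
  c=11: 11 × 0.43 = 4.730
  c=12: 12 × 0.30 = 3.600
Maximum at c = 9 (5.940 surviving offspring).

9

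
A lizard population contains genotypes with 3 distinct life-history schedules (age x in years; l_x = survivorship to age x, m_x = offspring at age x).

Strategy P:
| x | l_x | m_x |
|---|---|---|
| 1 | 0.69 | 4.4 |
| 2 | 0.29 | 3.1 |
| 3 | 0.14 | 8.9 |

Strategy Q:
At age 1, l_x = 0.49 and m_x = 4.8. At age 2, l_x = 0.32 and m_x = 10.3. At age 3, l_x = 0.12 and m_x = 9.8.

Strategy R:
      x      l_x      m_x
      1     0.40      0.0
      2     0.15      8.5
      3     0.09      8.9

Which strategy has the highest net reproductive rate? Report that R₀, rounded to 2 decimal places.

Strategy P: R₀ = 0.69×4.4 + 0.29×3.1 + 0.14×8.9 = 5.1810
Strategy Q: R₀ = 0.49×4.8 + 0.32×10.3 + 0.12×9.8 = 6.8240
Strategy R: R₀ = 0.40×0.0 + 0.15×8.5 + 0.09×8.9 = 2.0760
Highest R₀: strategy Q with 6.8240.

6.82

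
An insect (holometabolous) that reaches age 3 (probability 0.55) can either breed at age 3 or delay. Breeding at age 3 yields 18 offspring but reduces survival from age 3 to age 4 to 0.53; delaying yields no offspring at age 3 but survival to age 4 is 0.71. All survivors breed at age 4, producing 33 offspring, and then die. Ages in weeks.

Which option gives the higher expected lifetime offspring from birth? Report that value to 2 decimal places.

19.52

breed at age 3: R₀ = 0.55 × (18 + 0.53 × 33) = 0.55 × 35.4900 = 19.5195
delay to age 4: R₀ = 0.55 × (0.71 × 33) = 0.55 × 23.4300 = 12.8865
Higher: breed at age 3 (19.5195).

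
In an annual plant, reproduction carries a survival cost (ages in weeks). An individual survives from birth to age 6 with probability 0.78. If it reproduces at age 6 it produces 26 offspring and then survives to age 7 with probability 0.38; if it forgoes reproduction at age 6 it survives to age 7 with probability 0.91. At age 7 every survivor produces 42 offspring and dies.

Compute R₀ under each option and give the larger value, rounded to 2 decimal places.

32.73

breed at age 6: R₀ = 0.78 × (26 + 0.38 × 42) = 0.78 × 41.9600 = 32.7288
delay to age 7: R₀ = 0.78 × (0.91 × 42) = 0.78 × 38.2200 = 29.8116
Higher: breed at age 6 (32.7288).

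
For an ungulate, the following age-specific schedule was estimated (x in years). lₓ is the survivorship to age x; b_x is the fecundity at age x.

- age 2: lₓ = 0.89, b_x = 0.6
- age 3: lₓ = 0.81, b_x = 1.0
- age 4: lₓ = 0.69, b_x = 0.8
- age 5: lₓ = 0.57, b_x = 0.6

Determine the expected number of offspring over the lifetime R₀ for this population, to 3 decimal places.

2.238

R₀ = Σ lₓ b_x:
  age 2: 0.89 × 0.6 = 0.5340
  age 3: 0.81 × 1.0 = 0.8100
  age 4: 0.69 × 0.8 = 0.5520
  age 5: 0.57 × 0.6 = 0.3420
R₀ = 0.5340 + 0.8100 + 0.5520 + 0.3420 = 2.2380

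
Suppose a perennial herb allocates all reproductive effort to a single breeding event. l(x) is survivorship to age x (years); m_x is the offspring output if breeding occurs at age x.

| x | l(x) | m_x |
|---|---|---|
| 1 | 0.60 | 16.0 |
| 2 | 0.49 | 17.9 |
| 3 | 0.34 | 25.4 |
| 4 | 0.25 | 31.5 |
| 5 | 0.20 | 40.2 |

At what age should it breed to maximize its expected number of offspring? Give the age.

1

Expected offspring if breeding at age x = l(x) × m_x:
  age 1: 0.60 × 16.0 = 9.600
  age 2: 0.49 × 17.9 = 8.771
  age 3: 0.34 × 25.4 = 8.636
  age 4: 0.25 × 31.5 = 7.875
  age 5: 0.20 × 40.2 = 8.040
Maximum at age 1 (9.600).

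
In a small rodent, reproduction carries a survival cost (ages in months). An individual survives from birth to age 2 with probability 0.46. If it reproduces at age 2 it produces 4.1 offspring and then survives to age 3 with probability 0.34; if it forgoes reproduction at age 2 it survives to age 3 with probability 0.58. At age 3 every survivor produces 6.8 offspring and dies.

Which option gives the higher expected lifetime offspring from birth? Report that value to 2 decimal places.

2.95

breed at age 2: R₀ = 0.46 × (4.1 + 0.34 × 6.8) = 0.46 × 6.4120 = 2.9495
delay to age 3: R₀ = 0.46 × (0.58 × 6.8) = 0.46 × 3.9440 = 1.8142
Higher: breed at age 2 (2.9495).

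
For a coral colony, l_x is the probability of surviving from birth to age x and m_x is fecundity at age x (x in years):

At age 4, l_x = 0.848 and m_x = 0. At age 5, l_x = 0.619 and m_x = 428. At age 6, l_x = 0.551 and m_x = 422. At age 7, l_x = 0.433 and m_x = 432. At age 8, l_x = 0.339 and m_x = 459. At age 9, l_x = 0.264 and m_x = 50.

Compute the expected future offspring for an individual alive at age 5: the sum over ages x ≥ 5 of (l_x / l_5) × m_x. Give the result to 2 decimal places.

l_5 = 0.619. Conditional survival from age 5 to x is l_x / l_5.
  x=5: (0.619/0.619) × 428 = 428.0000
  x=6: (0.551/0.619) × 422 = 375.6414
  x=7: (0.433/0.619) × 432 = 302.1906
  x=8: (0.339/0.619) × 459 = 251.3748
  x=9: (0.264/0.619) × 50 = 21.3247
Sum = 428.0000 + 375.6414 + 302.1906 + 251.3748 + 21.3247 = 1378.5315

1378.53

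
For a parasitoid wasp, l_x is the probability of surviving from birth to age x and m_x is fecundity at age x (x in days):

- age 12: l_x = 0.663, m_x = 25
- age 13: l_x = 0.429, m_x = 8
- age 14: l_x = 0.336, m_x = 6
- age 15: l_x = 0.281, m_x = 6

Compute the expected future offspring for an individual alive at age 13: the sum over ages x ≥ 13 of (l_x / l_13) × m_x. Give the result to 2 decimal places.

l_13 = 0.429. Conditional survival from age 13 to x is l_x / l_13.
  x=13: (0.429/0.429) × 8 = 8.0000
  x=14: (0.336/0.429) × 6 = 4.6993
  x=15: (0.281/0.429) × 6 = 3.9301
Sum = 8.0000 + 4.6993 + 3.9301 = 16.6294

16.63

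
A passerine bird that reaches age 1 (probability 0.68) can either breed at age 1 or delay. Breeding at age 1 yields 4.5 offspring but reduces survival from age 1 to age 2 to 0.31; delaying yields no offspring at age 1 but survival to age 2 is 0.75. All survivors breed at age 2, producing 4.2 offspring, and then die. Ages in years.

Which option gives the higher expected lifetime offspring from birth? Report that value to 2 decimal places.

breed at age 1: R₀ = 0.68 × (4.5 + 0.31 × 4.2) = 0.68 × 5.8020 = 3.9454
delay to age 2: R₀ = 0.68 × (0.75 × 4.2) = 0.68 × 3.1500 = 2.1420
Higher: breed at age 1 (3.9454).

3.95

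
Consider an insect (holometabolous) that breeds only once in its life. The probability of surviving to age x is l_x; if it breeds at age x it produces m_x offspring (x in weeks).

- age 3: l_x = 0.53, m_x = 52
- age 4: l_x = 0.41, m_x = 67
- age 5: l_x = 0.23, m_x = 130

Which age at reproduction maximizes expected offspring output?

Expected offspring if breeding at age x = l_x × m_x:
  age 3: 0.53 × 52 = 27.560
  age 4: 0.41 × 67 = 27.470
  age 5: 0.23 × 130 = 29.900
Maximum at age 5 (29.900).

5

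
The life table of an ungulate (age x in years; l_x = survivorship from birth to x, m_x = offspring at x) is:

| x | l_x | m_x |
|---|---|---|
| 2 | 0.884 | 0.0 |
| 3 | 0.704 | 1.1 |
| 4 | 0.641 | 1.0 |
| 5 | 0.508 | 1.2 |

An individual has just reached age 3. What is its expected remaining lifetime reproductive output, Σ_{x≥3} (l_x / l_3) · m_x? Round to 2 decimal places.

2.88

l_3 = 0.704. Conditional survival from age 3 to x is l_x / l_3.
  x=3: (0.704/0.704) × 1.1 = 1.1000
  x=4: (0.641/0.704) × 1.0 = 0.9105
  x=5: (0.508/0.704) × 1.2 = 0.8659
Sum = 1.1000 + 0.9105 + 0.8659 = 2.8764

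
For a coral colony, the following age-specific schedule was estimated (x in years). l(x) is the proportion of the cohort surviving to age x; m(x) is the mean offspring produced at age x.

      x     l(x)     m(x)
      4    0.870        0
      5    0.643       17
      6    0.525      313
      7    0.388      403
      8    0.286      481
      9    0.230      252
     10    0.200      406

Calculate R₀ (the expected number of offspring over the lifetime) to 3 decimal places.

608.346

R₀ = Σ l(x) m(x):
  age 4: 0.870 × 0 = 0.0000
  age 5: 0.643 × 17 = 10.9310
  age 6: 0.525 × 313 = 164.3250
  age 7: 0.388 × 403 = 156.3640
  age 8: 0.286 × 481 = 137.5660
  age 9: 0.230 × 252 = 57.9600
  age 10: 0.200 × 406 = 81.2000
R₀ = 0.0000 + 10.9310 + 164.3250 + 156.3640 + 137.5660 + 57.9600 + 81.2000 = 608.3460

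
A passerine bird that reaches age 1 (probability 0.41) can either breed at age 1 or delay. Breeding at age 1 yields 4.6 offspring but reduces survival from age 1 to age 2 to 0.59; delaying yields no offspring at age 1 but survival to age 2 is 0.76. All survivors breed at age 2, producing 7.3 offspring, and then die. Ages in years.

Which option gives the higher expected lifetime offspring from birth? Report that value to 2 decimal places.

breed at age 1: R₀ = 0.41 × (4.6 + 0.59 × 7.3) = 0.41 × 8.9070 = 3.6519
delay to age 2: R₀ = 0.41 × (0.76 × 7.3) = 0.41 × 5.5480 = 2.2747
Higher: breed at age 1 (3.6519).

3.65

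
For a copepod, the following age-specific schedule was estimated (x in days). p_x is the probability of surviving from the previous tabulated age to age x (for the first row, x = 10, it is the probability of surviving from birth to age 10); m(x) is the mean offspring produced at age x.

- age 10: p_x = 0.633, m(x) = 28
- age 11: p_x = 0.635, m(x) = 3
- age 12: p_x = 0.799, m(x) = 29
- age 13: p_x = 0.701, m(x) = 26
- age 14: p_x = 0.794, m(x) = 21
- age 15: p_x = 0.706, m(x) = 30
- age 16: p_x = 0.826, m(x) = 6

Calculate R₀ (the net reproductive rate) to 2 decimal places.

42.26

Survivorship from birth: l_x = p_10·p_11·…·p_x.
  l_10 = 0.63300
  l_11 = 0.40196
  l_12 = 0.32116
  l_13 = 0.22513
  l_14 = 0.17876
  l_15 = 0.12620
  l_16 = 0.10424
R₀ = Σ l_x m(x):
  age 10: 0.63300 × 28 = 17.7240
  age 11: 0.40196 × 3 = 1.2059
  age 12: 0.32116 × 29 = 9.3136
  age 13: 0.22513 × 26 = 5.8534
  age 14: 0.17876 × 21 = 3.7540
  age 15: 0.12620 × 30 = 3.7860
  age 16: 0.10424 × 6 = 0.6254
R₀ = 17.7240 + 1.2059 + 9.3136 + 5.8534 + 3.7540 + 3.7860 + 0.6254 = 42.2623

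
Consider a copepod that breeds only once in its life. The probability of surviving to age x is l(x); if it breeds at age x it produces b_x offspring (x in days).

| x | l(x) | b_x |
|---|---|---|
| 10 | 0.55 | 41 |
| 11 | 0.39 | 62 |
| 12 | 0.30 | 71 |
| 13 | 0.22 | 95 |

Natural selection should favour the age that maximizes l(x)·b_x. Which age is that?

11

Expected offspring if breeding at age x = l(x) × b_x:
  age 10: 0.55 × 41 = 22.550
  age 11: 0.39 × 62 = 24.180
  age 12: 0.30 × 71 = 21.300
  age 13: 0.22 × 95 = 20.900
Maximum at age 11 (24.180).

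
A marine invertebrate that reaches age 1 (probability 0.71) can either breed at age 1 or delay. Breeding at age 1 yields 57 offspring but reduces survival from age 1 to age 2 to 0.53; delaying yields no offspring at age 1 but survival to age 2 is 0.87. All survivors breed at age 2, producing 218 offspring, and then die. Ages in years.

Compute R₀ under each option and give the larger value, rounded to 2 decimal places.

breed at age 1: R₀ = 0.71 × (57 + 0.53 × 218) = 0.71 × 172.5400 = 122.5034
delay to age 2: R₀ = 0.71 × (0.87 × 218) = 0.71 × 189.6600 = 134.6586
Higher: delay to age 2 (134.6586).

134.66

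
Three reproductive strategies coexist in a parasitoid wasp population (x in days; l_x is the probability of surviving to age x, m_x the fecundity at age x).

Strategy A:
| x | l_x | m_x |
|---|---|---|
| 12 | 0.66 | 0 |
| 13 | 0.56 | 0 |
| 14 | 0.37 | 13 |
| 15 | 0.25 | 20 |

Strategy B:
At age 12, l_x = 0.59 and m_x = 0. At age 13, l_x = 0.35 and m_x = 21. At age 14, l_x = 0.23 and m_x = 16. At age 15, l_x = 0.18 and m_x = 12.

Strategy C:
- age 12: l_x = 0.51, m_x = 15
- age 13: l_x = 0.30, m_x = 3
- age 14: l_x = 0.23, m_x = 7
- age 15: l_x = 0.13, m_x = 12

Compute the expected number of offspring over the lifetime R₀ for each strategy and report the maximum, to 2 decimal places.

13.19

Strategy A: R₀ = 0.66×0 + 0.56×0 + 0.37×13 + 0.25×20 = 9.8100
Strategy B: R₀ = 0.59×0 + 0.35×21 + 0.23×16 + 0.18×12 = 13.1900
Strategy C: R₀ = 0.51×15 + 0.30×3 + 0.23×7 + 0.13×12 = 11.7200
Highest R₀: strategy B with 13.1900.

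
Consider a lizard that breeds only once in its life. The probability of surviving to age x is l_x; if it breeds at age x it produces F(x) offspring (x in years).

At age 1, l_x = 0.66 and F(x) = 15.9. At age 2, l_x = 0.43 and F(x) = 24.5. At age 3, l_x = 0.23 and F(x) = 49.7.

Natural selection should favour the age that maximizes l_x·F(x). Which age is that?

Expected offspring if breeding at age x = l_x × F(x):
  age 1: 0.66 × 15.9 = 10.494
  age 2: 0.43 × 24.5 = 10.535
  age 3: 0.23 × 49.7 = 11.431
Maximum at age 3 (11.431).

3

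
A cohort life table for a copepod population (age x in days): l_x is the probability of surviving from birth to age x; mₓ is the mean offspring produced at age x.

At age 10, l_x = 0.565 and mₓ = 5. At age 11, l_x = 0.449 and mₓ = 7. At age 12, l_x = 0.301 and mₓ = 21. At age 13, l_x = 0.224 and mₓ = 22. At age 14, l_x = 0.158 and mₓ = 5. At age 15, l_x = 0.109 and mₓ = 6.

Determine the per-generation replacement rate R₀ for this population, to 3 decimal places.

18.661

R₀ = Σ l_x mₓ:
  age 10: 0.565 × 5 = 2.8250
  age 11: 0.449 × 7 = 3.1430
  age 12: 0.301 × 21 = 6.3210
  age 13: 0.224 × 22 = 4.9280
  age 14: 0.158 × 5 = 0.7900
  age 15: 0.109 × 6 = 0.6540
R₀ = 2.8250 + 3.1430 + 6.3210 + 4.9280 + 0.7900 + 0.6540 = 18.6610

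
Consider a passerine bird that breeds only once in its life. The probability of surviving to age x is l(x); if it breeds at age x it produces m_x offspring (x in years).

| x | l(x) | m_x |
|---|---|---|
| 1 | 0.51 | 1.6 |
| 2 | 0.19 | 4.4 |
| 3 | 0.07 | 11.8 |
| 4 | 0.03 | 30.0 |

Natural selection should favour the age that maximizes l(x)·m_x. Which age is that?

Expected offspring if breeding at age x = l(x) × m_x:
  age 1: 0.51 × 1.6 = 0.816
  age 2: 0.19 × 4.4 = 0.836
  age 3: 0.07 × 11.8 = 0.826
  age 4: 0.03 × 30.0 = 0.900
Maximum at age 4 (0.900).

4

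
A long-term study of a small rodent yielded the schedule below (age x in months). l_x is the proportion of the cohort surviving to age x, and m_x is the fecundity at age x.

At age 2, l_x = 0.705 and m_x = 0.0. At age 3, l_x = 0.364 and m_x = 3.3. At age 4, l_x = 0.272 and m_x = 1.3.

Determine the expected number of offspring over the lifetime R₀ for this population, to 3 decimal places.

R₀ = Σ l_x m_x:
  age 2: 0.705 × 0.0 = 0.0000
  age 3: 0.364 × 3.3 = 1.2012
  age 4: 0.272 × 1.3 = 0.3536
R₀ = 0.0000 + 1.2012 + 0.3536 = 1.5548

1.555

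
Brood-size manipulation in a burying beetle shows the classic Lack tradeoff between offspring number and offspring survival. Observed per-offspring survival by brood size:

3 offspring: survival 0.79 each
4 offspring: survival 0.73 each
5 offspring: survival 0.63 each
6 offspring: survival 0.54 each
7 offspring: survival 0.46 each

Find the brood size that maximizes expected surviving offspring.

Expected surviving offspring = c × s(c):
  c=3: 3 × 0.79 = 2.370
  c=4: 4 × 0.73 = 2.920
  c=5: 5 × 0.63 = 3.150
  c=6: 6 × 0.54 = 3.240
  c=7: 7 × 0.46 = 3.220
Maximum at c = 6 (3.240 surviving offspring).

6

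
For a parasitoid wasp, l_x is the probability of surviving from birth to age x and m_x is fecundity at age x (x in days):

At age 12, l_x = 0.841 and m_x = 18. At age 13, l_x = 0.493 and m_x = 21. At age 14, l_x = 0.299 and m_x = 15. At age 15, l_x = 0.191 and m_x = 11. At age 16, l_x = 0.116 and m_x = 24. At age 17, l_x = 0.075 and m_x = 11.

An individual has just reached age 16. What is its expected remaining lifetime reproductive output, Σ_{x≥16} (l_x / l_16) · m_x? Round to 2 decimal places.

31.11

l_16 = 0.116. Conditional survival from age 16 to x is l_x / l_16.
  x=16: (0.116/0.116) × 24 = 24.0000
  x=17: (0.075/0.116) × 11 = 7.1121
Sum = 24.0000 + 7.1121 = 31.1121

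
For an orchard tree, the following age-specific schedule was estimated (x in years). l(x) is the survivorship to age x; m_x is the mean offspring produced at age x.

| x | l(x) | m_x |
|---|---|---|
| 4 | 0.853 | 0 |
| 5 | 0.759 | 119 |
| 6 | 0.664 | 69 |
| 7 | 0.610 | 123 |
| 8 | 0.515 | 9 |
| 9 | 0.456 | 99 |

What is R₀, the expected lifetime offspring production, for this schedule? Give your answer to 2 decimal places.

260.95

R₀ = Σ l(x) m_x:
  age 4: 0.853 × 0 = 0.0000
  age 5: 0.759 × 119 = 90.3210
  age 6: 0.664 × 69 = 45.8160
  age 7: 0.610 × 123 = 75.0300
  age 8: 0.515 × 9 = 4.6350
  age 9: 0.456 × 99 = 45.1440
R₀ = 0.0000 + 90.3210 + 45.8160 + 75.0300 + 4.6350 + 45.1440 = 260.9460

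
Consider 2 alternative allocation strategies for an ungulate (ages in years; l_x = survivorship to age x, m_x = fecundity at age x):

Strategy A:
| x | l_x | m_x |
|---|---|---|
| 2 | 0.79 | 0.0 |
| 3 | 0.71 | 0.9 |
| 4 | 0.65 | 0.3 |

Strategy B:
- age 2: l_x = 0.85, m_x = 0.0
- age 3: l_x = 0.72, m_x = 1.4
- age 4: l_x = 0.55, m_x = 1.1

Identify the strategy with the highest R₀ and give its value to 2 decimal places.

Strategy A: R₀ = 0.79×0.0 + 0.71×0.9 + 0.65×0.3 = 0.8340
Strategy B: R₀ = 0.85×0.0 + 0.72×1.4 + 0.55×1.1 = 1.6130
Highest R₀: strategy B with 1.6130.

1.61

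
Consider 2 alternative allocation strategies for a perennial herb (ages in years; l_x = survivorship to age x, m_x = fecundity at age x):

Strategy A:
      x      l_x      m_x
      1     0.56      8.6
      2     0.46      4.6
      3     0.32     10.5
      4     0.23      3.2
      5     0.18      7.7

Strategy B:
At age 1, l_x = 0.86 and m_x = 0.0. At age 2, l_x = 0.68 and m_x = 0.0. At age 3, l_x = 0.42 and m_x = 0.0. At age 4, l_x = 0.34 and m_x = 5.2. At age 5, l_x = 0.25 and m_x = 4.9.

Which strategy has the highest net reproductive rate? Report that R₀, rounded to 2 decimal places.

Strategy A: R₀ = 0.56×8.6 + 0.46×4.6 + 0.32×10.5 + 0.23×3.2 + 0.18×7.7 = 12.4140
Strategy B: R₀ = 0.86×0.0 + 0.68×0.0 + 0.42×0.0 + 0.34×5.2 + 0.25×4.9 = 2.9930
Highest R₀: strategy A with 12.4140.

12.41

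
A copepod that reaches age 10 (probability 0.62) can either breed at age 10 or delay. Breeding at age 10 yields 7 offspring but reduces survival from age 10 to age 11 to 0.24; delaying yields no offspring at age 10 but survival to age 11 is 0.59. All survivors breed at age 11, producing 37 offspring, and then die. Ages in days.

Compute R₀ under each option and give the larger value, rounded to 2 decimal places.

breed at age 10: R₀ = 0.62 × (7 + 0.24 × 37) = 0.62 × 15.8800 = 9.8456
delay to age 11: R₀ = 0.62 × (0.59 × 37) = 0.62 × 21.8300 = 13.5346
Higher: delay to age 11 (13.5346).

13.53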